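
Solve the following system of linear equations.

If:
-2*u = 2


Then:
u = -1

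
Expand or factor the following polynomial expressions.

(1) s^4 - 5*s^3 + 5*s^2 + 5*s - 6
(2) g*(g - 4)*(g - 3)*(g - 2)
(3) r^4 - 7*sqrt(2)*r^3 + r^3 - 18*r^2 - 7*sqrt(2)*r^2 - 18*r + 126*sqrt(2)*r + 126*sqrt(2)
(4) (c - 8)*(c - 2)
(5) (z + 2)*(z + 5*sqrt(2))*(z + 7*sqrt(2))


(1) = (s - 3)*(s - 2)*(s - 1)*(s + 1)
(2) = g^4 - 9*g^3 + 26*g^2 - 24*g
(3) = (r + 1)*(r - 7*sqrt(2))*(r - 3*sqrt(2))*(r + 3*sqrt(2))
(4) = c^2 - 10*c + 16
(5) = z^3 + 2*z^2 + 12*sqrt(2)*z^2 + 24*sqrt(2)*z + 70*z + 140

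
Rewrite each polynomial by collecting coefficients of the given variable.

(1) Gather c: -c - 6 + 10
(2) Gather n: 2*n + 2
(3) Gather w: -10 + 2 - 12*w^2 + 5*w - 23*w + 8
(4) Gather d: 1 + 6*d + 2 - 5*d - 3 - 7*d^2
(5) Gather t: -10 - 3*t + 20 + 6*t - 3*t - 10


(1) = 4 - c
(2) = 2*n + 2
(3) = -12*w^2 - 18*w
(4) = -7*d^2 + d
(5) = 0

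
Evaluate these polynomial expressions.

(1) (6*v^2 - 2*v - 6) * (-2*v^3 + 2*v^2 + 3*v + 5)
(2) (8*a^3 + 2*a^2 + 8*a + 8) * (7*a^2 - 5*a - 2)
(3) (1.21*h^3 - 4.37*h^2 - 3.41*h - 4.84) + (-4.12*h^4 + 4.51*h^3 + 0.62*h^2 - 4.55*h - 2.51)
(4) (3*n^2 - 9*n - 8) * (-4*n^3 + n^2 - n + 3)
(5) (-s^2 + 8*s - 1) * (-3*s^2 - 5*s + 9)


(1) = -12*v^5 + 16*v^4 + 26*v^3 + 12*v^2 - 28*v - 30
(2) = 56*a^5 - 26*a^4 + 30*a^3 + 12*a^2 - 56*a - 16
(3) = -4.12*h^4 + 5.72*h^3 - 3.75*h^2 - 7.96*h - 7.35
(4) = -12*n^5 + 39*n^4 + 20*n^3 + 10*n^2 - 19*n - 24
(5) = 3*s^4 - 19*s^3 - 46*s^2 + 77*s - 9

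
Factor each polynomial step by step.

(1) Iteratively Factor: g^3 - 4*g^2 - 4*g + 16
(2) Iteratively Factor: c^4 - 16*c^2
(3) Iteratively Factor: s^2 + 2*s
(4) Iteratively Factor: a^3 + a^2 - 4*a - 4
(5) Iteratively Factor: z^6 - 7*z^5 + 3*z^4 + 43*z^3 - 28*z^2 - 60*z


(1) = (g - 4)*(g^2 - 4) = (g - 4)*(g + 2)*(g - 2)
(2) = (c)*(c^3 - 16*c) = c*(c - 4)*(c^2 + 4*c) = c^2*(c - 4)*(c + 4)
(3) = (s + 2)*(s)
(4) = (a - 2)*(a^2 + 3*a + 2) = (a - 2)*(a + 1)*(a + 2)
(5) = (z)*(z^5 - 7*z^4 + 3*z^3 + 43*z^2 - 28*z - 60) = z*(z - 5)*(z^4 - 2*z^3 - 7*z^2 + 8*z + 12) = z*(z - 5)*(z - 2)*(z^3 - 7*z - 6) = z*(z - 5)*(z - 3)*(z - 2)*(z^2 + 3*z + 2) = z*(z - 5)*(z - 3)*(z - 2)*(z + 2)*(z + 1)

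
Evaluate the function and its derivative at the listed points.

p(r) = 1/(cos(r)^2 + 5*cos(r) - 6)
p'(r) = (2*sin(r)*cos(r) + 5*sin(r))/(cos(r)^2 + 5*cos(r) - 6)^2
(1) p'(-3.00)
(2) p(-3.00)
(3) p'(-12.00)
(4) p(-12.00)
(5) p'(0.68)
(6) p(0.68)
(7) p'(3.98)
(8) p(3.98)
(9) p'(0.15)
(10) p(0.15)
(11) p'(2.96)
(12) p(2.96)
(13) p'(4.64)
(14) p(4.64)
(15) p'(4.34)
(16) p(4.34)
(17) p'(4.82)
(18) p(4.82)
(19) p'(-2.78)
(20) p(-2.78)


(1) = -0.00
(2) = -0.10
(3) = 3.14
(4) = -0.94
(5) = 1.81
(6) = -0.66
(7) = -0.03
(8) = -0.11
(9) = 169.31
(10) = -12.74
(11) = 0.01
(12) = -0.10
(13) = -0.12
(14) = -0.16
(15) = -0.07
(16) = -0.13
(17) = -0.17
(18) = -0.18
(19) = -0.01
(20) = -0.10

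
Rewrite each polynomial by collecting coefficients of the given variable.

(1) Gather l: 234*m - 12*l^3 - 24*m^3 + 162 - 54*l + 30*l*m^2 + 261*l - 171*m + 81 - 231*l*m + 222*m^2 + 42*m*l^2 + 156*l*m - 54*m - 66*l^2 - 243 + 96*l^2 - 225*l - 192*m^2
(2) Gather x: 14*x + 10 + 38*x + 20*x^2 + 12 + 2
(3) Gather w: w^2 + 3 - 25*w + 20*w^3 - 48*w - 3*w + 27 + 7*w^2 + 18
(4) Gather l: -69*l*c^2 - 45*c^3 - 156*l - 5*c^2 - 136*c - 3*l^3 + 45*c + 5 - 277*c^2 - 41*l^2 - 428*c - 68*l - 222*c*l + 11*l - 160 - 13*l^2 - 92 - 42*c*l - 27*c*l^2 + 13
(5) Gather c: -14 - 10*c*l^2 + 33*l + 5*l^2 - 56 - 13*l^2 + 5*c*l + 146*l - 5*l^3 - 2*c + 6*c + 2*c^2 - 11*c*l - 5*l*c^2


(1) = -12*l^3 + l^2*(42*m + 30) + l*(30*m^2 - 75*m - 18) - 24*m^3 + 30*m^2 + 9*m
(2) = 20*x^2 + 52*x + 24
(3) = 20*w^3 + 8*w^2 - 76*w + 48
(4) = -45*c^3 - 282*c^2 - 519*c - 3*l^3 + l^2*(-27*c - 54) + l*(-69*c^2 - 264*c - 213) - 234
(5) = c^2*(2 - 5*l) + c*(-10*l^2 - 6*l + 4) - 5*l^3 - 8*l^2 + 179*l - 70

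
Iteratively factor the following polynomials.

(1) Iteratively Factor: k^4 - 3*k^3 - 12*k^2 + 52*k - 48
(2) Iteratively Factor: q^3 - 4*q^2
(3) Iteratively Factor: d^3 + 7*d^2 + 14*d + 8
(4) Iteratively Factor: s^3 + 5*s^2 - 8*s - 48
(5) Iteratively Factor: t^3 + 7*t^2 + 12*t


(1) = (k + 4)*(k^3 - 7*k^2 + 16*k - 12) = (k - 3)*(k + 4)*(k^2 - 4*k + 4) = (k - 3)*(k - 2)*(k + 4)*(k - 2)
(2) = (q - 4)*(q^2) = q*(q - 4)*(q)
(3) = (d + 2)*(d^2 + 5*d + 4) = (d + 2)*(d + 4)*(d + 1)
(4) = (s + 4)*(s^2 + s - 12) = (s + 4)^2*(s - 3)
(5) = (t + 4)*(t^2 + 3*t) = (t + 3)*(t + 4)*(t)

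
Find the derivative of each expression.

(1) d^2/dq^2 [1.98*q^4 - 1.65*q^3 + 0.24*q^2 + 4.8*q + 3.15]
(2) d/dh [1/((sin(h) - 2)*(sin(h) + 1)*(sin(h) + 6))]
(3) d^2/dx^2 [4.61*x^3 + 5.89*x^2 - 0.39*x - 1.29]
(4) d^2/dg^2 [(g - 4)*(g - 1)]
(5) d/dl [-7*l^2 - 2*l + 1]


(1) = 23.76*q^2 - 9.9*q + 0.48
(2) = (-3*sin(h)^2 - 10*sin(h) + 8)*cos(h)/((sin(h) - 2)^2*(sin(h) + 1)^2*(sin(h) + 6)^2)
(3) = 27.66*x + 11.78
(4) = 2
(5) = -14*l - 2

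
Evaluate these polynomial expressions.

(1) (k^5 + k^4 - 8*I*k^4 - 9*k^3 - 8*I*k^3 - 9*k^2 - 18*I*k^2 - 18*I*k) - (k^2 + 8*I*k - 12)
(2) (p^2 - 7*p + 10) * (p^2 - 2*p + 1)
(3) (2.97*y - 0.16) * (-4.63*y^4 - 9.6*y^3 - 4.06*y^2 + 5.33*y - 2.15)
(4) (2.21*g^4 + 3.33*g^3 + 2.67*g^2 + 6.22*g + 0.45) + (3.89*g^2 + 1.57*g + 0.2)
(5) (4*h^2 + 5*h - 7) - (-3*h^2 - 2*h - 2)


(1) = k^5 + k^4 - 8*I*k^4 - 9*k^3 - 8*I*k^3 - 10*k^2 - 18*I*k^2 - 26*I*k + 12
(2) = p^4 - 9*p^3 + 25*p^2 - 27*p + 10
(3) = -13.7511*y^5 - 27.7712*y^4 - 10.5222*y^3 + 16.4797*y^2 - 7.2383*y + 0.344
(4) = 2.21*g^4 + 3.33*g^3 + 6.56*g^2 + 7.79*g + 0.65
(5) = 7*h^2 + 7*h - 5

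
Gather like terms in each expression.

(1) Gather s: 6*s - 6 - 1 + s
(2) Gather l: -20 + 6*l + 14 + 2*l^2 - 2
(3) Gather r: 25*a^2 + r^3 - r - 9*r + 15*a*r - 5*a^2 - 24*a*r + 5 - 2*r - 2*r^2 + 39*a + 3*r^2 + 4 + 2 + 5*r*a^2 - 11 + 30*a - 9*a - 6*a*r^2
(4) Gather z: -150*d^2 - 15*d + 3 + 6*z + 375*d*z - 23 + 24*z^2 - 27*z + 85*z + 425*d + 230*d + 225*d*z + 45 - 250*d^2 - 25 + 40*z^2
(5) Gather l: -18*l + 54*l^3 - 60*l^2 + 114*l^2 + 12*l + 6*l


(1) = 7*s - 7
(2) = 2*l^2 + 6*l - 8
(3) = 20*a^2 + 60*a + r^3 + r^2*(1 - 6*a) + r*(5*a^2 - 9*a - 12)
(4) = -400*d^2 + 640*d + 64*z^2 + z*(600*d + 64)
(5) = 54*l^3 + 54*l^2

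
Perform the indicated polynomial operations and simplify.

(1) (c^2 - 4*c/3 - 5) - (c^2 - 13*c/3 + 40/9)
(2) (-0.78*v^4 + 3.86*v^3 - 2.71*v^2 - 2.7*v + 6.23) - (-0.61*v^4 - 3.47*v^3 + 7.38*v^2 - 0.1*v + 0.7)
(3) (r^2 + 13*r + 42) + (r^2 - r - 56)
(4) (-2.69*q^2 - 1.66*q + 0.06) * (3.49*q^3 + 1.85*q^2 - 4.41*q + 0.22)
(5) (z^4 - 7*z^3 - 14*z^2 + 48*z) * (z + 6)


(1) = 3*c - 85/9
(2) = -0.17*v^4 + 7.33*v^3 - 10.09*v^2 - 2.6*v + 5.53
(3) = 2*r^2 + 12*r - 14
(4) = -9.3881*q^5 - 10.7699*q^4 + 9.0013*q^3 + 6.8398*q^2 - 0.6298*q + 0.0132
(5) = z^5 - z^4 - 56*z^3 - 36*z^2 + 288*z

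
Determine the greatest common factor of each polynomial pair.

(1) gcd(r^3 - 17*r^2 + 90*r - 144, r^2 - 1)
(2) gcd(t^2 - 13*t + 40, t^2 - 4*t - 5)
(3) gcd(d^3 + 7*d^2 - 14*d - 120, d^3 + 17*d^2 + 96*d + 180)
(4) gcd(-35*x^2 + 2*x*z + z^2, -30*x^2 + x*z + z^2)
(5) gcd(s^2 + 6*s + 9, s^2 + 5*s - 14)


(1) = gcd((r - 8)*(r - 6)*(r - 3), (r - 1)*(r + 1)) = 1
(2) = gcd((t - 8)*(t - 5), (t - 5)*(t + 1)) = t - 5
(3) = d^2 + 11*d + 30
(4) = gcd((-5*x + z)*(7*x + z), (-5*x + z)*(6*x + z)) = 5*x - z
(5) = 1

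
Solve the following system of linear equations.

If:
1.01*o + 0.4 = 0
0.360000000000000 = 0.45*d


Then:
d = 0.80
o = -0.40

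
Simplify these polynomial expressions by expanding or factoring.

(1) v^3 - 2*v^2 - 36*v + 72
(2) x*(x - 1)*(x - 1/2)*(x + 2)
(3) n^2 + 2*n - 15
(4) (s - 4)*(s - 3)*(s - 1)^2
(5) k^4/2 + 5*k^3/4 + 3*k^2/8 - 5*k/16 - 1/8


(1) = (v - 6)*(v - 2)*(v + 6)
(2) = x^4 + x^3/2 - 5*x^2/2 + x
(3) = (n - 3)*(n + 5)
(4) = s^4 - 9*s^3 + 27*s^2 - 31*s + 12
(5) = (k/2 + 1)*(k - 1/2)*(k + 1/2)^2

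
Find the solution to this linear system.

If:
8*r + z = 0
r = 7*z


Then:
r = 0
z = 0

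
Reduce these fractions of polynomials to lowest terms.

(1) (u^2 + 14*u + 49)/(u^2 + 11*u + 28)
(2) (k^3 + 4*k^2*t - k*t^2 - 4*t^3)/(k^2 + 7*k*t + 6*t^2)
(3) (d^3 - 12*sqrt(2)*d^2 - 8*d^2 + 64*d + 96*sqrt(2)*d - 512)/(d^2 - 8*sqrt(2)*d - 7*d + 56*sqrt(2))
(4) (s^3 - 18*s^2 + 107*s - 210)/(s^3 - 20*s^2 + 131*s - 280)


(1) = (u + 7)/(u + 4)
(2) = (k^2 + 3*k*t - 4*t^2)/(k + 6*t)
(3) = (d^2 + d*(-8 - 4*sqrt(2)) + 32*sqrt(2))/(d - 7)
(4) = (s - 6)/(s - 8)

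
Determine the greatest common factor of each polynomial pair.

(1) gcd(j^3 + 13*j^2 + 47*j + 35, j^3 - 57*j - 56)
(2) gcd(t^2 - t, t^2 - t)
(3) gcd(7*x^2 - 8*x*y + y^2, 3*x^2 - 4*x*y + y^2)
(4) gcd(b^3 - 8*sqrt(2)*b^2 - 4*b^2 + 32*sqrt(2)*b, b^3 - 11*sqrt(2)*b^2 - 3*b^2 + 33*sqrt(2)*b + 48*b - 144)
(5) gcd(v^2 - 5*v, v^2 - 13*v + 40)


(1) = j^2 + 8*j + 7
(2) = t^2 - t
(3) = x - y
(4) = b - 8*sqrt(2)
(5) = v - 5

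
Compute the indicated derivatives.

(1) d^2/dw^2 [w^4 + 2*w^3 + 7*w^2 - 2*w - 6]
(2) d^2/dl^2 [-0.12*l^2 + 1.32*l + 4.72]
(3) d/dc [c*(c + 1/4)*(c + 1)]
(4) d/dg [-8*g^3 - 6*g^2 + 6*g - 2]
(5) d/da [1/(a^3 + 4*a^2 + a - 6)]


(1) = 12*w^2 + 12*w + 14
(2) = -0.240000000000000
(3) = 3*c^2 + 5*c/2 + 1/4
(4) = -24*g^2 - 12*g + 6
(5) = (-3*a^2 - 8*a - 1)/(a^3 + 4*a^2 + a - 6)^2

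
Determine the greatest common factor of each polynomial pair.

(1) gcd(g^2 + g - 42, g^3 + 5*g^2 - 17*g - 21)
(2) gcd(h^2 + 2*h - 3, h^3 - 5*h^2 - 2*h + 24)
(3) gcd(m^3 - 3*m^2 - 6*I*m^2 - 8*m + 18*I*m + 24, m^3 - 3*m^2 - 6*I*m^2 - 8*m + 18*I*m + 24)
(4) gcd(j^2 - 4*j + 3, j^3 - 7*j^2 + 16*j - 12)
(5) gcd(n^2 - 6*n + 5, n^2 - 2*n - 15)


(1) = gcd((g - 6)*(g + 7), (g - 3)*(g + 1)*(g + 7)) = g + 7
(2) = gcd((h - 1)*(h + 3), (h - 4)*(h - 3)*(h + 2)) = 1
(3) = m^3 + m^2*(-3 - 6*I) + m*(-8 + 18*I) + 24
(4) = gcd((j - 3)*(j - 1), (j - 3)*(j - 2)^2) = j - 3
(5) = n - 5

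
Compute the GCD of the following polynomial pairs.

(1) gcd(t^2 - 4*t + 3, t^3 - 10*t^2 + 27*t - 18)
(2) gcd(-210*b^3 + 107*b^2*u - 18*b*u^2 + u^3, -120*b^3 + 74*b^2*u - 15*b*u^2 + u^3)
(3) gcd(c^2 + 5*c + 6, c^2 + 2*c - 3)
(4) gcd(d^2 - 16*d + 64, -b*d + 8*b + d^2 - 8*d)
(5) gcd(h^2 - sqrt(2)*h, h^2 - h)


(1) = gcd((t - 3)*(t - 1), (t - 6)*(t - 3)*(t - 1)) = t^2 - 4*t + 3
(2) = 30*b^2 - 11*b*u + u^2
(3) = gcd((c + 2)*(c + 3), (c - 1)*(c + 3)) = c + 3
(4) = gcd((d - 8)^2, (-b + d)*(d - 8)) = d - 8
(5) = h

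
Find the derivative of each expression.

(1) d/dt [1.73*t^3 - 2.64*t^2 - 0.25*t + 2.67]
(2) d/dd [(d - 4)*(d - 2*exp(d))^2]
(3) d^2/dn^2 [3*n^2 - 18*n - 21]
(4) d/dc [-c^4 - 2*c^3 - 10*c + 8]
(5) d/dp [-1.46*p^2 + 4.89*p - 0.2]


(1) = 5.19*t^2 - 5.28*t - 0.25
(2) = (d - 2*exp(d))*(d - 2*(d - 4)*(2*exp(d) - 1) - 2*exp(d))
(3) = 6
(4) = -4*c^3 - 6*c^2 - 10
(5) = 4.89 - 2.92*p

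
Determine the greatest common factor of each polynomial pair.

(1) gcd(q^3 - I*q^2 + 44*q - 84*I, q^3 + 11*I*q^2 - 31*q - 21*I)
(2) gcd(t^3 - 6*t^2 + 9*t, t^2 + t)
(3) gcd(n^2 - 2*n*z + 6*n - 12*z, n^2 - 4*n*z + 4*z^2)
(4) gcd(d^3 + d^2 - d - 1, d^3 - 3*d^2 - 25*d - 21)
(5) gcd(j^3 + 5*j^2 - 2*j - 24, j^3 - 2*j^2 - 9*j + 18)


(1) = q + 7*I
(2) = t
(3) = gcd((n + 6)*(n - 2*z), (n - 2*z)^2) = -n + 2*z
(4) = d + 1
(5) = gcd((j - 2)*(j + 3)*(j + 4), (j - 3)*(j - 2)*(j + 3)) = j^2 + j - 6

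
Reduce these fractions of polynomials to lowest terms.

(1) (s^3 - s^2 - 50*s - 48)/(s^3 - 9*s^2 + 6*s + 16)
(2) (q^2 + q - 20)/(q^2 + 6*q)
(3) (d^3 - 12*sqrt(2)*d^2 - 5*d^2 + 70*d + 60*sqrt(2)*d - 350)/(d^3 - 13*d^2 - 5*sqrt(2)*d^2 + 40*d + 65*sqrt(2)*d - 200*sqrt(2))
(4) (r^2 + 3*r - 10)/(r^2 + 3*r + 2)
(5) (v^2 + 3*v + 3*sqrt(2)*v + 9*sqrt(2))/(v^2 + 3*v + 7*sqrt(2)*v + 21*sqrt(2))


(1) = (s + 6)/(s - 2)
(2) = (q^2 + q - 20)/(q^2 + 6*q)
(3) = (d - 7*sqrt(2))/(d - 8)
(4) = (r^2 + 3*r - 10)/(r^2 + 3*r + 2)
(5) = (v + 3*sqrt(2))/(v + 7*sqrt(2))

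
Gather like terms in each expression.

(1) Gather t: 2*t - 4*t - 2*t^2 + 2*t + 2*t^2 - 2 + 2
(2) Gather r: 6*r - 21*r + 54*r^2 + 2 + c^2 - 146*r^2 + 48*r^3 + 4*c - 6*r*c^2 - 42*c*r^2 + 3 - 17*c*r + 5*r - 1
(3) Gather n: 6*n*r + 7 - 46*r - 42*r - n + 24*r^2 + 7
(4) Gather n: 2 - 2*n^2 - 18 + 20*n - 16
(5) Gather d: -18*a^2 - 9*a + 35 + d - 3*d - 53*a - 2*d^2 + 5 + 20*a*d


(1) = 0
(2) = c^2 + 4*c + 48*r^3 + r^2*(-42*c - 92) + r*(-6*c^2 - 17*c - 10) + 4
(3) = n*(6*r - 1) + 24*r^2 - 88*r + 14
(4) = -2*n^2 + 20*n - 32
(5) = -18*a^2 - 62*a - 2*d^2 + d*(20*a - 2) + 40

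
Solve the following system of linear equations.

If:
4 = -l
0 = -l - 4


Then:
l = -4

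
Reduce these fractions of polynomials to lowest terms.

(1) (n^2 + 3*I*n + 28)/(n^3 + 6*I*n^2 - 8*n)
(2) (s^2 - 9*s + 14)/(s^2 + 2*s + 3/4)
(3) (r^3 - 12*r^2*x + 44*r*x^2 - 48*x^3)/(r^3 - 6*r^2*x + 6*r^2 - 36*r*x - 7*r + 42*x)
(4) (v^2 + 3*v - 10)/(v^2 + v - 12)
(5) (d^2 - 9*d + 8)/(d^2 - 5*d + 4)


(1) = (n^2 + 3*I*n + 28)/(n^3 + 6*I*n^2 - 8*n)
(2) = (4*s^2 - 36*s + 56)/(4*s^2 + 8*s + 3)
(3) = (r^2 - 6*r*x + 8*x^2)/(r^2 + 6*r - 7)
(4) = (v^2 + 3*v - 10)/(v^2 + v - 12)
(5) = (d - 8)/(d - 4)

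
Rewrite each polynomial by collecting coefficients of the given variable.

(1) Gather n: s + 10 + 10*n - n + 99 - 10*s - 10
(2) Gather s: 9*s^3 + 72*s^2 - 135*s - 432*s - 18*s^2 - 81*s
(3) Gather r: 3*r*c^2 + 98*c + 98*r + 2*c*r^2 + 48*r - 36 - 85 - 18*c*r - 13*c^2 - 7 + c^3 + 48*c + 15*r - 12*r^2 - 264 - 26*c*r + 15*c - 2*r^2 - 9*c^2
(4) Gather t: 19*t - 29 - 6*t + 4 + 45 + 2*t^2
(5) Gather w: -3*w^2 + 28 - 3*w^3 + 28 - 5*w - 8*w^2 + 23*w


(1) = 9*n - 9*s + 99
(2) = 9*s^3 + 54*s^2 - 648*s
(3) = c^3 - 22*c^2 + 161*c + r^2*(2*c - 14) + r*(3*c^2 - 44*c + 161) - 392
(4) = 2*t^2 + 13*t + 20
(5) = -3*w^3 - 11*w^2 + 18*w + 56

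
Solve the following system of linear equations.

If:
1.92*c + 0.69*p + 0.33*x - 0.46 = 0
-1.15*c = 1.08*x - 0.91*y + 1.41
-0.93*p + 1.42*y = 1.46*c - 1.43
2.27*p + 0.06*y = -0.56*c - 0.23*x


Then:
c = 0.59
p = 0.09
x = -2.22
y = -0.34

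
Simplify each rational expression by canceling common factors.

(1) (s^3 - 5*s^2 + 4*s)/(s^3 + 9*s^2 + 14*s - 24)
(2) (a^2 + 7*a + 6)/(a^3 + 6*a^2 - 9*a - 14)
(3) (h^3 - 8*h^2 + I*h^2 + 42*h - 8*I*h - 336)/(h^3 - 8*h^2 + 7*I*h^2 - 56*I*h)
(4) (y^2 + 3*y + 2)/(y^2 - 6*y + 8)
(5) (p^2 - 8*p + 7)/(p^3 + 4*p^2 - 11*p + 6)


(1) = (s^2 - 4*s)/(s^2 + 10*s + 24)
(2) = (a + 6)/(a^2 + 5*a - 14)
(3) = (h - 6*I)/h
(4) = (y^2 + 3*y + 2)/(y^2 - 6*y + 8)
(5) = (p - 7)/(p^2 + 5*p - 6)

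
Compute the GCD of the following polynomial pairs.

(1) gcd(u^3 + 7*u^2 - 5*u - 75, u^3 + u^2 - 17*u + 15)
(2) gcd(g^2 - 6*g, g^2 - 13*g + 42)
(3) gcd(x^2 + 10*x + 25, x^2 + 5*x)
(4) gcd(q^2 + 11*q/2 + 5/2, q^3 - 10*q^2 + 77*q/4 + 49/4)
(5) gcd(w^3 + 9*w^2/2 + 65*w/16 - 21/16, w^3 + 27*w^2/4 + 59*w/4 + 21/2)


(1) = u^2 + 2*u - 15
(2) = g - 6
(3) = gcd((x + 5)^2, x*(x + 5)) = x + 5
(4) = q + 1/2
(5) = gcd((w - 1/4)*(w + 7/4)*(w + 3), (w + 7/4)*(w + 2)*(w + 3)) = w^2 + 19*w/4 + 21/4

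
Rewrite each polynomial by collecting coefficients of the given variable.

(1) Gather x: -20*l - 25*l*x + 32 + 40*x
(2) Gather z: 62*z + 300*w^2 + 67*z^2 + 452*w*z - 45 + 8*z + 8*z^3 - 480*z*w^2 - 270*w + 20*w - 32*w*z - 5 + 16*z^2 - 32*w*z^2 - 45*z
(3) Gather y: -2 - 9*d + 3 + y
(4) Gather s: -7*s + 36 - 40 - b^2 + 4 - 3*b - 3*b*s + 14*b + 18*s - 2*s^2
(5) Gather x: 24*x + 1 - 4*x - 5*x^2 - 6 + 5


(1) = -20*l + x*(40 - 25*l) + 32
(2) = 300*w^2 - 250*w + 8*z^3 + z^2*(83 - 32*w) + z*(-480*w^2 + 420*w + 25) - 50
(3) = -9*d + y + 1
(4) = -b^2 + 11*b - 2*s^2 + s*(11 - 3*b)
(5) = -5*x^2 + 20*x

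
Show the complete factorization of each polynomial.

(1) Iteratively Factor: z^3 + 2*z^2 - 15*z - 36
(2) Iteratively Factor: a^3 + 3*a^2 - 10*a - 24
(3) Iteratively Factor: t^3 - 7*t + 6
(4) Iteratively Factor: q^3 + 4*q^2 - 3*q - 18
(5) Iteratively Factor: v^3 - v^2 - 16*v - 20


(1) = (z - 4)*(z^2 + 6*z + 9) = (z - 4)*(z + 3)*(z + 3)
(2) = (a + 2)*(a^2 + a - 12) = (a + 2)*(a + 4)*(a - 3)
(3) = (t - 2)*(t^2 + 2*t - 3) = (t - 2)*(t + 3)*(t - 1)
(4) = (q + 3)*(q^2 + q - 6) = (q - 2)*(q + 3)*(q + 3)
(5) = (v + 2)*(v^2 - 3*v - 10) = (v - 5)*(v + 2)*(v + 2)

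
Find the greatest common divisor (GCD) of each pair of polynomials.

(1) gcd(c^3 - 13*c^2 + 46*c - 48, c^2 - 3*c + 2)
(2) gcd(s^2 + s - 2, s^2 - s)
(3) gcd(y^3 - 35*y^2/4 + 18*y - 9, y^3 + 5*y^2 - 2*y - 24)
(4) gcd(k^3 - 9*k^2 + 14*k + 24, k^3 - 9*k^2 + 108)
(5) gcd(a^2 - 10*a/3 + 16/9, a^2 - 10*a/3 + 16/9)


(1) = c - 2
(2) = s - 1
(3) = y - 2
(4) = gcd((k - 6)*(k - 4)*(k + 1), (k - 6)^2*(k + 3)) = k - 6
(5) = gcd((a - 8/3)*(a - 2/3), (a - 8/3)*(a - 2/3)) = a^2 - 10*a/3 + 16/9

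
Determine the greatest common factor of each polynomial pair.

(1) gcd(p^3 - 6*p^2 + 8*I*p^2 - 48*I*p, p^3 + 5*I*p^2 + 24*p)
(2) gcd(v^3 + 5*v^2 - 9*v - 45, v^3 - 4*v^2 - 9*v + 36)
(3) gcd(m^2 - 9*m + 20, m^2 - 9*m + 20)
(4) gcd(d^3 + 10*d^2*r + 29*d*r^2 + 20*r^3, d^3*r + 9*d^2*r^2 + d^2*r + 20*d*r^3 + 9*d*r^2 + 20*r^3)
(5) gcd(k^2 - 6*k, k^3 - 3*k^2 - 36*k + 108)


(1) = gcd(p*(p - 6)*(p + 8*I), p*(p - 3*I)*(p + 8*I)) = p^2 + 8*I*p
(2) = v^2 - 9
(3) = gcd((m - 5)*(m - 4), (m - 5)*(m - 4)) = m^2 - 9*m + 20
(4) = d^2 + 9*d*r + 20*r^2
(5) = gcd(k*(k - 6), (k - 6)*(k - 3)*(k + 6)) = k - 6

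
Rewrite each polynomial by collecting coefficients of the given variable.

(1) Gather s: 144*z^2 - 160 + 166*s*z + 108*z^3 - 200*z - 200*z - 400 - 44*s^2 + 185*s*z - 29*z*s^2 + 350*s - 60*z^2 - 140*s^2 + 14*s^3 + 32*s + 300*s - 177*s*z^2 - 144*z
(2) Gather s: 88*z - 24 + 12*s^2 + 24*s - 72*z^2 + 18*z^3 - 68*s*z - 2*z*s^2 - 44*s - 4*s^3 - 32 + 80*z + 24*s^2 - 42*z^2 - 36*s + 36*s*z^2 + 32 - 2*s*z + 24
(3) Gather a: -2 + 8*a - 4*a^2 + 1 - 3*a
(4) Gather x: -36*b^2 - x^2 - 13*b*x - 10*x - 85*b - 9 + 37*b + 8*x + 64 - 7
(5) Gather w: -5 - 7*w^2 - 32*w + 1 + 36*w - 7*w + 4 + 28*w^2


(1) = 14*s^3 + s^2*(-29*z - 184) + s*(-177*z^2 + 351*z + 682) + 108*z^3 + 84*z^2 - 544*z - 560
(2) = -4*s^3 + s^2*(36 - 2*z) + s*(36*z^2 - 70*z - 56) + 18*z^3 - 114*z^2 + 168*z
(3) = -4*a^2 + 5*a - 1
(4) = -36*b^2 - 48*b - x^2 + x*(-13*b - 2) + 48
(5) = 21*w^2 - 3*w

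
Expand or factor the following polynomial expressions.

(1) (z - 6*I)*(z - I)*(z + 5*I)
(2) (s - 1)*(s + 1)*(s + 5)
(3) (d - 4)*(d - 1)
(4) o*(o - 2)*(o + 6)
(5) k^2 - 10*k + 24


(1) = z^3 - 2*I*z^2 + 29*z - 30*I
(2) = s^3 + 5*s^2 - s - 5
(3) = d^2 - 5*d + 4
(4) = o^3 + 4*o^2 - 12*o
(5) = (k - 6)*(k - 4)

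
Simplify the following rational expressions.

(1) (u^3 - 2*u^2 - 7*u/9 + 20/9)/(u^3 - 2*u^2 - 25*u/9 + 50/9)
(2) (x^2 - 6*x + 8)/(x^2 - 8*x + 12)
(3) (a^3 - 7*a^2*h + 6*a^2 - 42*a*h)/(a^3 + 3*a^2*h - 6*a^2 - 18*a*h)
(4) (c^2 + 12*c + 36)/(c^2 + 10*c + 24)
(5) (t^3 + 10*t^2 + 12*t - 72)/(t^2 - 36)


(1) = (3*u^2 - u - 4)/(3*u^2 - u - 10)
(2) = (x - 4)/(x - 6)
(3) = (a^2 - 7*a*h + 6*a - 42*h)/(a^2 + 3*a*h - 6*a - 18*h)
(4) = (c + 6)/(c + 4)
(5) = (t^2 + 4*t - 12)/(t - 6)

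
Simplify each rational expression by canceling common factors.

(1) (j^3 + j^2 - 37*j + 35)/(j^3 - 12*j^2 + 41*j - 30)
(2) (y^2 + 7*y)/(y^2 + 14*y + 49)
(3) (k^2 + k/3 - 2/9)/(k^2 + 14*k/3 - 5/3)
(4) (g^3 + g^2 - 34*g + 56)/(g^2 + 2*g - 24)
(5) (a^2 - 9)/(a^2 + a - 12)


(1) = (j + 7)/(j - 6)
(2) = y/(y + 7)
(3) = (3*k + 2)/(3*k + 15)
(4) = (g^2 + 5*g - 14)/(g + 6)
(5) = (a + 3)/(a + 4)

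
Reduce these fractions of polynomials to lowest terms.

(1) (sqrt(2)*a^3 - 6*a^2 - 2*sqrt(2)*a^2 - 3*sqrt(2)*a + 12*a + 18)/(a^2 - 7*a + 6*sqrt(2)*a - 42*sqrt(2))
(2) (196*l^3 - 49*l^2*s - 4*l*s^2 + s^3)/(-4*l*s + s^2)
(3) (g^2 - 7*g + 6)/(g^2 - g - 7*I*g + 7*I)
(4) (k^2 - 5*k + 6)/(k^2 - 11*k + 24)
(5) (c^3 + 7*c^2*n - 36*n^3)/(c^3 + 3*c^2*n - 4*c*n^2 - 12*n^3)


(1) = (sqrt(2)*a^3 + a^2*(-6 - 2*sqrt(2)) + a*(12 - 3*sqrt(2)) + 18)/(a^2 + a*(-7 + 6*sqrt(2)) - 42*sqrt(2))
(2) = (-49*l^2 + s^2)/s
(3) = (g - 6)/(g - 7*I)
(4) = (k - 2)/(k - 8)
(5) = (c + 6*n)/(c + 2*n)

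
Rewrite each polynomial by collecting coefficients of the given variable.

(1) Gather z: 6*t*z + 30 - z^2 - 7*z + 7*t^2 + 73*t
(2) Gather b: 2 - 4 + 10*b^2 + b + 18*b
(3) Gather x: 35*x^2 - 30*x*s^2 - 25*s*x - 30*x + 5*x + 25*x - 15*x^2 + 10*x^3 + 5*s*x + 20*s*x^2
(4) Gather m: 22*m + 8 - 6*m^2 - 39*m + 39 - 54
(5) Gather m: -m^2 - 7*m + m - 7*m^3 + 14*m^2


(1) = 7*t^2 + 73*t - z^2 + z*(6*t - 7) + 30
(2) = 10*b^2 + 19*b - 2
(3) = 10*x^3 + x^2*(20*s + 20) + x*(-30*s^2 - 20*s)
(4) = -6*m^2 - 17*m - 7
(5) = -7*m^3 + 13*m^2 - 6*m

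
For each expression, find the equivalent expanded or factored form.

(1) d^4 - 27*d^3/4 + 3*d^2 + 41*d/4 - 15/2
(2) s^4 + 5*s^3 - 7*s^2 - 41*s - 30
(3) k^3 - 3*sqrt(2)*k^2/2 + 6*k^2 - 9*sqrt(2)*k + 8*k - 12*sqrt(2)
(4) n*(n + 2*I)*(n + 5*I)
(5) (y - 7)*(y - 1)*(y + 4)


(1) = (d - 6)*(d - 1)^2*(d + 5/4)
(2) = (s - 3)*(s + 1)*(s + 2)*(s + 5)
(3) = (k + 2)*(k + 4)*(k - 3*sqrt(2)/2)
(4) = n^3 + 7*I*n^2 - 10*n
(5) = y^3 - 4*y^2 - 25*y + 28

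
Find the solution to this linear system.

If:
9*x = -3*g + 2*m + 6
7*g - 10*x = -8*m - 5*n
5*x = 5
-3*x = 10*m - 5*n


Then:
g = -10/17
m = 21/34
n = 156/85
x = 1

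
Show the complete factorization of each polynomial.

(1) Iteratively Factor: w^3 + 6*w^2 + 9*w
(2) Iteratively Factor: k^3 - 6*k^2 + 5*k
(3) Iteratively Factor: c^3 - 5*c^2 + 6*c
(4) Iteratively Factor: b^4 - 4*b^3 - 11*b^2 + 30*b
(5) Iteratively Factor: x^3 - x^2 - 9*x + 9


(1) = (w + 3)*(w^2 + 3*w) = w*(w + 3)*(w + 3)
(2) = (k - 5)*(k^2 - k) = (k - 5)*(k - 1)*(k)
(3) = (c - 2)*(c^2 - 3*c) = (c - 3)*(c - 2)*(c)
(4) = (b + 3)*(b^3 - 7*b^2 + 10*b) = b*(b + 3)*(b^2 - 7*b + 10) = b*(b - 2)*(b + 3)*(b - 5)
(5) = (x + 3)*(x^2 - 4*x + 3) = (x - 3)*(x + 3)*(x - 1)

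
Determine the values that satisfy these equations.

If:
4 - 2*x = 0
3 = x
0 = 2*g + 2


Then:
No Solution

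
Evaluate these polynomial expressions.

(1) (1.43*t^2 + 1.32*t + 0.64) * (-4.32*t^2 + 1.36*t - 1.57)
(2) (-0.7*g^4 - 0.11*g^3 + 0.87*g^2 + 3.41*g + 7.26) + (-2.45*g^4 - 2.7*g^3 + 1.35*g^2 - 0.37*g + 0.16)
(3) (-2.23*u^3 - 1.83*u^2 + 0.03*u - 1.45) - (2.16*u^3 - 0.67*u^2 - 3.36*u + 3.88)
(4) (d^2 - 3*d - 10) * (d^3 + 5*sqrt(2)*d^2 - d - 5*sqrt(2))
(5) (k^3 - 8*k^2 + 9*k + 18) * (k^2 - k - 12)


(1) = -6.1776*t^4 - 3.7576*t^3 - 3.2147*t^2 - 1.202*t - 1.0048
(2) = -3.15*g^4 - 2.81*g^3 + 2.22*g^2 + 3.04*g + 7.42
(3) = -4.39*u^3 - 1.16*u^2 + 3.39*u - 5.33
(4) = d^5 - 3*d^4 + 5*sqrt(2)*d^4 - 15*sqrt(2)*d^3 - 11*d^3 - 55*sqrt(2)*d^2 + 3*d^2 + 10*d + 15*sqrt(2)*d + 50*sqrt(2)
(5) = k^5 - 9*k^4 + 5*k^3 + 105*k^2 - 126*k - 216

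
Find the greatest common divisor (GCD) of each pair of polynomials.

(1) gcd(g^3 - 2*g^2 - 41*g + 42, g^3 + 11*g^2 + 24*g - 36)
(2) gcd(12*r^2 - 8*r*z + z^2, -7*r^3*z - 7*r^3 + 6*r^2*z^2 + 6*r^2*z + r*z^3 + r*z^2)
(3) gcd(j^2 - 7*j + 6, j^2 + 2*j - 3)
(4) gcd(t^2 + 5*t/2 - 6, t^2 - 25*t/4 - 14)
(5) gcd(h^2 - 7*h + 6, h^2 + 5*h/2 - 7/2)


(1) = gcd((g - 7)*(g - 1)*(g + 6), (g - 1)*(g + 6)^2) = g^2 + 5*g - 6
(2) = gcd((-6*r + z)*(-2*r + z), (-r + z)*(7*r + z)*(r*z + r)) = 1
(3) = gcd((j - 6)*(j - 1), (j - 1)*(j + 3)) = j - 1
(4) = 1
(5) = gcd((h - 6)*(h - 1), (h - 1)*(h + 7/2)) = h - 1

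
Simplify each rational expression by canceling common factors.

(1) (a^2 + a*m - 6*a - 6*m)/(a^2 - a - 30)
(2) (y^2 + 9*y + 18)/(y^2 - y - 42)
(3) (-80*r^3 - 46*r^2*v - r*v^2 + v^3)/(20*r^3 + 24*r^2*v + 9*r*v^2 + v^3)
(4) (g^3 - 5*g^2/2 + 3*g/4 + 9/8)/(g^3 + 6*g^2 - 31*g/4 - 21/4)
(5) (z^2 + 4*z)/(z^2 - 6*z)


(1) = (a + m)/(a + 5)
(2) = (y + 3)/(y - 7)
(3) = (-8*r + v)/(2*r + v)
(4) = (2*g - 3)/(2*g + 14)
(5) = (z + 4)/(z - 6)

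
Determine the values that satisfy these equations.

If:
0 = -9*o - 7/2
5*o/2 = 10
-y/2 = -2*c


Then:
No Solution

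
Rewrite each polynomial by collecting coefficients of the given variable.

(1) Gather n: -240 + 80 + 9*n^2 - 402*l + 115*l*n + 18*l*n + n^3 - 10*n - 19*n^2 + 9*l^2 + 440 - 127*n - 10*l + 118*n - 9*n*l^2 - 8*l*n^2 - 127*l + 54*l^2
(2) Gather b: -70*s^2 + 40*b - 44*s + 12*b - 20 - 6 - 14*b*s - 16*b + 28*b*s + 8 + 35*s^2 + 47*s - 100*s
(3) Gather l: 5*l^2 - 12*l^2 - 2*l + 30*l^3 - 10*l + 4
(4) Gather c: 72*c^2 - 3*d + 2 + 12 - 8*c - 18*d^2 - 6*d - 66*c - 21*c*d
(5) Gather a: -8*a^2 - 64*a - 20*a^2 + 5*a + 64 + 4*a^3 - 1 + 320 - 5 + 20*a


(1) = 63*l^2 - 539*l + n^3 + n^2*(-8*l - 10) + n*(-9*l^2 + 133*l - 19) + 280
(2) = b*(14*s + 36) - 35*s^2 - 97*s - 18
(3) = 30*l^3 - 7*l^2 - 12*l + 4
(4) = 72*c^2 + c*(-21*d - 74) - 18*d^2 - 9*d + 14
(5) = 4*a^3 - 28*a^2 - 39*a + 378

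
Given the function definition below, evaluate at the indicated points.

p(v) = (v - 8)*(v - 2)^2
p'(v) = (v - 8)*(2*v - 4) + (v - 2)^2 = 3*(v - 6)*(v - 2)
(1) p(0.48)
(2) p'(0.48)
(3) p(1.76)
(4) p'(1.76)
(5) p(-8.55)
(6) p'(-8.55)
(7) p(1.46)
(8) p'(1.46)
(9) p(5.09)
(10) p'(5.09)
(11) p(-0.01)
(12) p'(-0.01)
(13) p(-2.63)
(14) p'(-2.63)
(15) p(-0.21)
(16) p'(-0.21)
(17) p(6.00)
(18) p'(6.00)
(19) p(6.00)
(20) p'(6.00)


(1) = -17.37
(2) = 25.17
(3) = -0.36
(4) = 3.05
(5) = -1842.06
(6) = 460.51
(7) = -1.91
(8) = 7.35
(9) = -27.78
(10) = -8.44
(11) = -32.36
(12) = 36.24
(13) = -227.87
(14) = 119.87
(15) = -40.10
(16) = 41.17
(17) = -32.00
(18) = 0.00
(19) = -32.00
(20) = 0.00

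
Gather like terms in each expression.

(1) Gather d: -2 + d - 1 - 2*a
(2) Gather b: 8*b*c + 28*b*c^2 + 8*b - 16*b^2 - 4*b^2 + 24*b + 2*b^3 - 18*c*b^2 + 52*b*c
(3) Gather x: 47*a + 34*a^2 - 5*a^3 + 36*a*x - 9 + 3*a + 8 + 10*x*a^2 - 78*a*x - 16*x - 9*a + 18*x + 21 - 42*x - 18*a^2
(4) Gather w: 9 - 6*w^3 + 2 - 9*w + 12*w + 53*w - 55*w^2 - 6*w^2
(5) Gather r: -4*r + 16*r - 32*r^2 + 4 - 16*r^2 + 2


(1) = -2*a + d - 3
(2) = 2*b^3 + b^2*(-18*c - 20) + b*(28*c^2 + 60*c + 32)
(3) = -5*a^3 + 16*a^2 + 41*a + x*(10*a^2 - 42*a - 40) + 20
(4) = -6*w^3 - 61*w^2 + 56*w + 11
(5) = -48*r^2 + 12*r + 6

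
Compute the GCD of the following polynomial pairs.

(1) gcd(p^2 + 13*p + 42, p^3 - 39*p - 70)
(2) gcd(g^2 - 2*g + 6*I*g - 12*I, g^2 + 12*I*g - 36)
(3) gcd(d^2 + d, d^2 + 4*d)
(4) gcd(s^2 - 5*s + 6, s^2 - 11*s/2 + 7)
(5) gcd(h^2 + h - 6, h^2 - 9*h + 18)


(1) = 1
(2) = gcd((g - 2)*(g + 6*I), (g + 6*I)^2) = g + 6*I
(3) = d
(4) = s - 2
(5) = 1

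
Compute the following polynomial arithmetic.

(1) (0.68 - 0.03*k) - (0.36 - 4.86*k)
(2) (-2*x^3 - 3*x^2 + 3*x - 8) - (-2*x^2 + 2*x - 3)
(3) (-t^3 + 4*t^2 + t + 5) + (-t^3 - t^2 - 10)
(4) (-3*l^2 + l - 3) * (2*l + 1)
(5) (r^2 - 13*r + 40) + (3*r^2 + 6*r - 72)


(1) = 4.83*k + 0.32
(2) = -2*x^3 - x^2 + x - 5
(3) = -2*t^3 + 3*t^2 + t - 5
(4) = -6*l^3 - l^2 - 5*l - 3
(5) = 4*r^2 - 7*r - 32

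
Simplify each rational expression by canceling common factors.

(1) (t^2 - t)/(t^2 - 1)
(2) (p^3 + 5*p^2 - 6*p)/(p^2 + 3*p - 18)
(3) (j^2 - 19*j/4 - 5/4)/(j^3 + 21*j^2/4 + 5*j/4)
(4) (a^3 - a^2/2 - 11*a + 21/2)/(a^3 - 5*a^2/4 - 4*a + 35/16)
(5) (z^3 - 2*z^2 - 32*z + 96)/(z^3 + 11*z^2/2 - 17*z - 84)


(1) = t/(t + 1)
(2) = (p^2 - p)/(p - 3)
(3) = (j - 5)/(j^2 + 5*j)
(4) = (16*a^3 - 8*a^2 - 176*a + 168)/(16*a^3 - 20*a^2 - 64*a + 35)
(5) = (2*z - 8)/(2*z + 7)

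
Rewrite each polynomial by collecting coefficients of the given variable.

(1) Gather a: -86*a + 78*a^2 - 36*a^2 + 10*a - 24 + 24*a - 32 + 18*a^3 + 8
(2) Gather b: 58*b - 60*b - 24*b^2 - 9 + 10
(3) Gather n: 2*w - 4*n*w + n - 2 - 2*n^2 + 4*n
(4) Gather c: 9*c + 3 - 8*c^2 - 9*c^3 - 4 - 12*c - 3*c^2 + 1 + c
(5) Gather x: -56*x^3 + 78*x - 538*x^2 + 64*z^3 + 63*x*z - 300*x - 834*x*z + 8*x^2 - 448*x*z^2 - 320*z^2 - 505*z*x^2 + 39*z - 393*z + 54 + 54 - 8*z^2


(1) = 18*a^3 + 42*a^2 - 52*a - 48
(2) = -24*b^2 - 2*b + 1
(3) = -2*n^2 + n*(5 - 4*w) + 2*w - 2
(4) = -9*c^3 - 11*c^2 - 2*c
(5) = -56*x^3 + x^2*(-505*z - 530) + x*(-448*z^2 - 771*z - 222) + 64*z^3 - 328*z^2 - 354*z + 108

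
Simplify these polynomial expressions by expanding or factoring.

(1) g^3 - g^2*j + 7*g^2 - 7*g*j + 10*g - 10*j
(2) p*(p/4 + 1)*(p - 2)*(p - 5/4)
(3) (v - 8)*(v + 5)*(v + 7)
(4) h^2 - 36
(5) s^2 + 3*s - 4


(1) = (g + 2)*(g + 5)*(g - j)
(2) = p^4/4 + 3*p^3/16 - 21*p^2/8 + 5*p/2
(3) = v^3 + 4*v^2 - 61*v - 280
(4) = (h - 6)*(h + 6)
(5) = (s - 1)*(s + 4)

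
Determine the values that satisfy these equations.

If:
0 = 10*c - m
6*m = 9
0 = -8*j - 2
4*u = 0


Then:
c = 3/20
j = -1/4
m = 3/2
u = 0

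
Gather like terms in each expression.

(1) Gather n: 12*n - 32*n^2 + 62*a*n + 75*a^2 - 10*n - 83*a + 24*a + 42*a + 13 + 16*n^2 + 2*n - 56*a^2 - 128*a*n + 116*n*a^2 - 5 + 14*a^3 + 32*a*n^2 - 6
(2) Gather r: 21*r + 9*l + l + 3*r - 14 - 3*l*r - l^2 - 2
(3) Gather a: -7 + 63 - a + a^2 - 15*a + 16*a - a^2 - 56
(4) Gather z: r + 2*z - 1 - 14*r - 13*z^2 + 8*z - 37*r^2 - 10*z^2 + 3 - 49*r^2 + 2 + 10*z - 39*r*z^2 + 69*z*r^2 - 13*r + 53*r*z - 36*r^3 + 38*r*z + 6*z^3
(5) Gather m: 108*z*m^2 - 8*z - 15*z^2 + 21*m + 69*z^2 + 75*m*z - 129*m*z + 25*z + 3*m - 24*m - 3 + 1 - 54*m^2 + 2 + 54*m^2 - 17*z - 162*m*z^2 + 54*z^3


(1) = 14*a^3 + 19*a^2 - 17*a + n^2*(32*a - 16) + n*(116*a^2 - 66*a + 4) + 2
(2) = -l^2 + 10*l + r*(24 - 3*l) - 16
(3) = 0
(4) = -36*r^3 - 86*r^2 - 26*r + 6*z^3 + z^2*(-39*r - 23) + z*(69*r^2 + 91*r + 20) + 4
(5) = 108*m^2*z + m*(-162*z^2 - 54*z) + 54*z^3 + 54*z^2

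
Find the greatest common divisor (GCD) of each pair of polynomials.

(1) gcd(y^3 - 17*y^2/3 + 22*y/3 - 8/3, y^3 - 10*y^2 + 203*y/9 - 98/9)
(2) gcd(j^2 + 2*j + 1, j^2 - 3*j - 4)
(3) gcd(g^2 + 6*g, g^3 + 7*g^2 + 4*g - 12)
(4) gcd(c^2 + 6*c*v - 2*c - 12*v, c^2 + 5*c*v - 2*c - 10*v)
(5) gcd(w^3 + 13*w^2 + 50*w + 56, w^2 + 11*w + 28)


(1) = y - 2/3
(2) = j + 1
(3) = gcd(g*(g + 6), (g - 1)*(g + 2)*(g + 6)) = g + 6
(4) = c - 2
(5) = gcd((w + 2)*(w + 4)*(w + 7), (w + 4)*(w + 7)) = w^2 + 11*w + 28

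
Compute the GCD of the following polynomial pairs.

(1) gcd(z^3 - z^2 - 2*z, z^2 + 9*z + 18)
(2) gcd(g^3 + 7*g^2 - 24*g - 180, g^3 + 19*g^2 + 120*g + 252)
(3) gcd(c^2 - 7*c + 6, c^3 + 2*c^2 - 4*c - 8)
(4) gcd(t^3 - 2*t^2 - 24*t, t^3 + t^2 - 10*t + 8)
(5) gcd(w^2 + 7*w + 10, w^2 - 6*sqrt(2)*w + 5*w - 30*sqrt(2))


(1) = 1
(2) = gcd((g - 5)*(g + 6)^2, (g + 6)^2*(g + 7)) = g^2 + 12*g + 36
(3) = 1
(4) = gcd(t*(t - 6)*(t + 4), (t - 2)*(t - 1)*(t + 4)) = t + 4
(5) = w + 5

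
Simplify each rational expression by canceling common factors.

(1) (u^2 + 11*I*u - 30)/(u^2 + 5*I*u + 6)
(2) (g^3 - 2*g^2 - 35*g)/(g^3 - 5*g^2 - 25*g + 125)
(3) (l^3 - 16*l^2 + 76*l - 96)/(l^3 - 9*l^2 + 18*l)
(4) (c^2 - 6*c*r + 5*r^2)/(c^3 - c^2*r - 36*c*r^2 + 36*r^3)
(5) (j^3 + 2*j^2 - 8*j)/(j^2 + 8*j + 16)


(1) = (u + 5*I)/(u - I)
(2) = (g^2 - 7*g)/(g^2 - 10*g + 25)
(3) = (l^2 - 10*l + 16)/(l^2 - 3*l)
(4) = (-c + 5*r)/(-c^2 + 36*r^2)
(5) = (j^2 - 2*j)/(j + 4)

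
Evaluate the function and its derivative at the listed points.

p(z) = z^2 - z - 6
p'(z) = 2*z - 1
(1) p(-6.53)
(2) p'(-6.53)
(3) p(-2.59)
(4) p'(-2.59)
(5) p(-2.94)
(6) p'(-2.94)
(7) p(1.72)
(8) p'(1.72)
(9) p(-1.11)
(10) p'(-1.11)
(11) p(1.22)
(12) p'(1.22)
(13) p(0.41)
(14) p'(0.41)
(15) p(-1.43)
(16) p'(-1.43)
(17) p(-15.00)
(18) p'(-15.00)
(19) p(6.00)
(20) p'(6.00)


(1) = 43.17
(2) = -14.06
(3) = 3.30
(4) = -6.18
(5) = 5.58
(6) = -6.88
(7) = -4.76
(8) = 2.44
(9) = -3.66
(10) = -3.22
(11) = -5.73
(12) = 1.44
(13) = -6.24
(14) = -0.18
(15) = -2.53
(16) = -3.86
(17) = 234.00
(18) = -31.00
(19) = 24.00
(20) = 11.00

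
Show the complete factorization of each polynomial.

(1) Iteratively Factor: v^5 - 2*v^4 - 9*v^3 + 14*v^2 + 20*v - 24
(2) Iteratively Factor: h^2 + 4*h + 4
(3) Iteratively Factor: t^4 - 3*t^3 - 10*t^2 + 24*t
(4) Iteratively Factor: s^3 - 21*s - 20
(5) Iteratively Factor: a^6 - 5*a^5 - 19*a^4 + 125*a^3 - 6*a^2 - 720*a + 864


(1) = (v - 3)*(v^4 + v^3 - 6*v^2 - 4*v + 8) = (v - 3)*(v - 2)*(v^3 + 3*v^2 - 4) = (v - 3)*(v - 2)*(v + 2)*(v^2 + v - 2) = (v - 3)*(v - 2)*(v - 1)*(v + 2)*(v + 2)
(2) = (h + 2)*(h + 2)
(3) = (t - 2)*(t^3 - t^2 - 12*t) = (t - 2)*(t + 3)*(t^2 - 4*t) = (t - 4)*(t - 2)*(t + 3)*(t)
(4) = (s + 1)*(s^2 - s - 20) = (s + 1)*(s + 4)*(s - 5)
(5) = (a - 3)*(a^5 - 2*a^4 - 25*a^3 + 50*a^2 + 144*a - 288) = (a - 3)*(a + 3)*(a^4 - 5*a^3 - 10*a^2 + 80*a - 96) = (a - 3)^2*(a + 3)*(a^3 - 2*a^2 - 16*a + 32) = (a - 3)^2*(a + 3)*(a + 4)*(a^2 - 6*a + 8) = (a - 3)^2*(a - 2)*(a + 3)*(a + 4)*(a - 4)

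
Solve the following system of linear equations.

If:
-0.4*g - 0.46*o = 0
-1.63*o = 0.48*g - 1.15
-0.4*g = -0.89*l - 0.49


Then:
g = -1.23
l = -1.10
o = 1.07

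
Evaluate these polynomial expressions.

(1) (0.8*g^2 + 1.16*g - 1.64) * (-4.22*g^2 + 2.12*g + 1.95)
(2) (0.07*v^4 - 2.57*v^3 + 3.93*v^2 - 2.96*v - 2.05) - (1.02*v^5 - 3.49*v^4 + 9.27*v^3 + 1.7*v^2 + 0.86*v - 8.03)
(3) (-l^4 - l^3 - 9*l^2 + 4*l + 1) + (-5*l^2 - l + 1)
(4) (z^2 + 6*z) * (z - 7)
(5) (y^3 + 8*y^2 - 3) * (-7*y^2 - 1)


(1) = -3.376*g^4 - 3.1992*g^3 + 10.94*g^2 - 1.2148*g - 3.198
(2) = -1.02*v^5 + 3.56*v^4 - 11.84*v^3 + 2.23*v^2 - 3.82*v + 5.98
(3) = -l^4 - l^3 - 14*l^2 + 3*l + 2
(4) = z^3 - z^2 - 42*z
(5) = -7*y^5 - 56*y^4 - y^3 + 13*y^2 + 3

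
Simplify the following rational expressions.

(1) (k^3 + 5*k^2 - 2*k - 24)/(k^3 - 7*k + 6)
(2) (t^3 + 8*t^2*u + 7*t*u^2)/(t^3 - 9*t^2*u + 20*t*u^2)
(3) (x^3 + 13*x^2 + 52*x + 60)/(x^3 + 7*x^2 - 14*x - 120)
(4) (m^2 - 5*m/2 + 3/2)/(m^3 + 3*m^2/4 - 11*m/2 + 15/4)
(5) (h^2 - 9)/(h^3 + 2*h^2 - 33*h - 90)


(1) = (k + 4)/(k - 1)
(2) = (t^2 + 8*t*u + 7*u^2)/(t^2 - 9*t*u + 20*u^2)
(3) = (x + 2)/(x - 4)
(4) = (4*m - 6)/(4*m^2 + 7*m - 15)
(5) = (h - 3)/(h^2 - h - 30)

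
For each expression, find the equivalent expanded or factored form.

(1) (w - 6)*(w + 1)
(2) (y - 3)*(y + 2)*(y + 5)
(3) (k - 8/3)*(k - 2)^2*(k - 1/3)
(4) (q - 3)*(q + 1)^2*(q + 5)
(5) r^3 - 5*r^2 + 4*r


(1) = w^2 - 5*w - 6
(2) = y^3 + 4*y^2 - 11*y - 30
(3) = k^4 - 7*k^3 + 152*k^2/9 - 140*k/9 + 32/9
(4) = q^4 + 4*q^3 - 10*q^2 - 28*q - 15
(5) = r*(r - 4)*(r - 1)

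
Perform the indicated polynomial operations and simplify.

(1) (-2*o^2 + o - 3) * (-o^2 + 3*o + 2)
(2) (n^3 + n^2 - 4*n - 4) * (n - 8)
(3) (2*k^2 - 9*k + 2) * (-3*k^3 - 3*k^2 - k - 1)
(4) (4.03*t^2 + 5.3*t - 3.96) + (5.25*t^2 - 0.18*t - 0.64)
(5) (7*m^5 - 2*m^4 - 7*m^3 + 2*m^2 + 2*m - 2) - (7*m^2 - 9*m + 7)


(1) = 2*o^4 - 7*o^3 + 2*o^2 - 7*o - 6
(2) = n^4 - 7*n^3 - 12*n^2 + 28*n + 32
(3) = -6*k^5 + 21*k^4 + 19*k^3 + k^2 + 7*k - 2
(4) = 9.28*t^2 + 5.12*t - 4.6
(5) = 7*m^5 - 2*m^4 - 7*m^3 - 5*m^2 + 11*m - 9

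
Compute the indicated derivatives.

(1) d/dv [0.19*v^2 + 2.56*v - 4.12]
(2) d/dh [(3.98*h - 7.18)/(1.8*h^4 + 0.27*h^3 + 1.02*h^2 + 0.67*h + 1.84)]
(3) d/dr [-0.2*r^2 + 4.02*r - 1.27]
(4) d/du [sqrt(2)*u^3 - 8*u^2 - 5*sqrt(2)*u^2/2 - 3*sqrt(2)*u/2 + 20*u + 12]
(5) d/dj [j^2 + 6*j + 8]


(1) = 0.38*v + 2.56
(2) = (-21.492*h^4 + 49.5468*h^3 + 1.7562*h^2 + 14.6472*h + 12.1338)/(3.24*h^8 + 0.972*h^7 + 3.7449*h^6 + 2.9628*h^5 + 8.0262*h^4 + 2.3604*h^3 + 4.2025*h^2 + 2.4656*h + 3.3856)
(3) = 4.02 - 0.4*r
(4) = 3*sqrt(2)*u^2 - 16*u - 5*sqrt(2)*u - 3*sqrt(2)/2 + 20
(5) = 2*j + 6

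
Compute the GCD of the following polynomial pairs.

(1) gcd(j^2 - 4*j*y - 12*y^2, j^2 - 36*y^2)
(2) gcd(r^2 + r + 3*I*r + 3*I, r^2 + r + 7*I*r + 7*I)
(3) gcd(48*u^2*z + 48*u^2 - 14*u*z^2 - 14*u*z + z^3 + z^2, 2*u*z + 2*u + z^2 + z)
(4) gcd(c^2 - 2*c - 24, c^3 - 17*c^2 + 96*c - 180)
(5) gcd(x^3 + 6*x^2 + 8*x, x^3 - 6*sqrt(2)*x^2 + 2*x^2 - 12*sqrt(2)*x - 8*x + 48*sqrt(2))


(1) = -j + 6*y
(2) = r + 1
(3) = gcd((-8*u + z)*(-6*u + z)*(z + 1), (2*u + z)*(z + 1)) = z + 1
(4) = c - 6
(5) = x + 4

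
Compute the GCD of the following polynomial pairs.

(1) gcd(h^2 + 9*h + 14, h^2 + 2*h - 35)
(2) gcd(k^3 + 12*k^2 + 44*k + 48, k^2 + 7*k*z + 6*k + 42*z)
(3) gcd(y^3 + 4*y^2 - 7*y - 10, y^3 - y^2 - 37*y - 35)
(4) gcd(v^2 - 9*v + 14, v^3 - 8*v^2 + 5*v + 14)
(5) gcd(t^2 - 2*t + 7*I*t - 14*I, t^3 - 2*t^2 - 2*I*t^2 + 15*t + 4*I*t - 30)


(1) = h + 7
(2) = k + 6
(3) = y^2 + 6*y + 5
(4) = v^2 - 9*v + 14
(5) = t - 2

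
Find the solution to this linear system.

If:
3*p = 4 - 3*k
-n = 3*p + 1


Then:
k = 4/3 - p
n = -3*p - 1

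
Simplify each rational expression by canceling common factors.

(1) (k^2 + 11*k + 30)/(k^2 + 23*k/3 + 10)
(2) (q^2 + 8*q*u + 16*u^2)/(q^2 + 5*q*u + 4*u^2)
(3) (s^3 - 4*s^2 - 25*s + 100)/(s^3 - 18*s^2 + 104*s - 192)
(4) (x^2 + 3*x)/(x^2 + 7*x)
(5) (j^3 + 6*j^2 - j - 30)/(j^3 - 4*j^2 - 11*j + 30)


(1) = (3*k + 15)/(3*k + 5)
(2) = (q + 4*u)/(q + u)
(3) = (s^2 - 25)/(s^2 - 14*s + 48)
(4) = (x + 3)/(x + 7)
(5) = (j + 5)/(j - 5)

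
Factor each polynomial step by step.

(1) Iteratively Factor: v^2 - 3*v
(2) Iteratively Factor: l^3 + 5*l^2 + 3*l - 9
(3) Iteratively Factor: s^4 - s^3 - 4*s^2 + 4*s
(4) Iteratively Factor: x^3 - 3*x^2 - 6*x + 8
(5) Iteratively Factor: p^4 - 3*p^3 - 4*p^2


(1) = (v - 3)*(v)
(2) = (l + 3)*(l^2 + 2*l - 3) = (l - 1)*(l + 3)*(l + 3)
(3) = (s - 1)*(s^3 - 4*s) = (s - 2)*(s - 1)*(s^2 + 2*s) = (s - 2)*(s - 1)*(s + 2)*(s)
(4) = (x + 2)*(x^2 - 5*x + 4) = (x - 1)*(x + 2)*(x - 4)
(5) = (p)*(p^3 - 3*p^2 - 4*p) = p*(p + 1)*(p^2 - 4*p) = p^2*(p + 1)*(p - 4)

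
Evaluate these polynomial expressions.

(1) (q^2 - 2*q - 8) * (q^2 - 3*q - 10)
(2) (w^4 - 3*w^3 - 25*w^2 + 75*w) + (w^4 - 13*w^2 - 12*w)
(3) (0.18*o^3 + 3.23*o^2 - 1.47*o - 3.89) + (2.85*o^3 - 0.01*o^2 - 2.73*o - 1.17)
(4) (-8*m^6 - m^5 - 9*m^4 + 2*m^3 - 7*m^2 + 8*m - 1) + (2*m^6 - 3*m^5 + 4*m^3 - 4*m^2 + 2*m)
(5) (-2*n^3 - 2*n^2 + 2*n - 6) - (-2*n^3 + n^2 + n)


(1) = q^4 - 5*q^3 - 12*q^2 + 44*q + 80
(2) = 2*w^4 - 3*w^3 - 38*w^2 + 63*w
(3) = 3.03*o^3 + 3.22*o^2 - 4.2*o - 5.06
(4) = -6*m^6 - 4*m^5 - 9*m^4 + 6*m^3 - 11*m^2 + 10*m - 1
(5) = -3*n^2 + n - 6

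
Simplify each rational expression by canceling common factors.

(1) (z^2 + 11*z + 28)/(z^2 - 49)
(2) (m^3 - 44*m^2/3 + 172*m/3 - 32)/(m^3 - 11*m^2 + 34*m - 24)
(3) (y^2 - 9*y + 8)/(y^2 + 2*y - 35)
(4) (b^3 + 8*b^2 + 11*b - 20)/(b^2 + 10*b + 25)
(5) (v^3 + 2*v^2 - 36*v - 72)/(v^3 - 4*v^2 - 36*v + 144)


(1) = (z + 4)/(z - 7)
(2) = (3*m^2 - 26*m + 16)/(3*m^2 - 15*m + 12)
(3) = (y^2 - 9*y + 8)/(y^2 + 2*y - 35)
(4) = (b^2 + 3*b - 4)/(b + 5)
(5) = (v + 2)/(v - 4)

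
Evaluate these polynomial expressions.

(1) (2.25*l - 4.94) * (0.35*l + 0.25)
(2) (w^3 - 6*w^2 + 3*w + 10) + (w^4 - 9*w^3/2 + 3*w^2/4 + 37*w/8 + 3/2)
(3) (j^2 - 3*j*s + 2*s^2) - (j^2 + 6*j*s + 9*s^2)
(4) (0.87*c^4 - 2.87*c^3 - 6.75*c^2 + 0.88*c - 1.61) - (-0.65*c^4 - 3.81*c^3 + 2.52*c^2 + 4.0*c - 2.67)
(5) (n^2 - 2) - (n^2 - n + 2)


(1) = 0.7875*l^2 - 1.1665*l - 1.235
(2) = w^4 - 7*w^3/2 - 21*w^2/4 + 61*w/8 + 23/2
(3) = -9*j*s - 7*s^2
(4) = 1.52*c^4 + 0.94*c^3 - 9.27*c^2 - 3.12*c + 1.06
(5) = n - 4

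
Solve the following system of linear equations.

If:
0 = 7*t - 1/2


Then:
t = 1/14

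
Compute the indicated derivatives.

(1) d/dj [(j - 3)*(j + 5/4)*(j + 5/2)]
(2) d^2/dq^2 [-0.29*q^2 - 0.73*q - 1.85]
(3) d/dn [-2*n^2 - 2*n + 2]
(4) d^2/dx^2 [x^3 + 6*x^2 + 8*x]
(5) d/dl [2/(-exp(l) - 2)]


(1) = 3*j^2 + 3*j/2 - 65/8
(2) = -0.580000000000000
(3) = -4*n - 2
(4) = 6*x + 12
(5) = 2*exp(l)/(exp(l) + 2)^2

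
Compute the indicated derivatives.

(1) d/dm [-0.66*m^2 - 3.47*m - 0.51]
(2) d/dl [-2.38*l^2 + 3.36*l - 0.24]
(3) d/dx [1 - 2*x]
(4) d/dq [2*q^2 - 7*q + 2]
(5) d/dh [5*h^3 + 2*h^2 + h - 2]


(1) = -1.32*m - 3.47
(2) = 3.36 - 4.76*l
(3) = -2
(4) = 4*q - 7
(5) = 15*h^2 + 4*h + 1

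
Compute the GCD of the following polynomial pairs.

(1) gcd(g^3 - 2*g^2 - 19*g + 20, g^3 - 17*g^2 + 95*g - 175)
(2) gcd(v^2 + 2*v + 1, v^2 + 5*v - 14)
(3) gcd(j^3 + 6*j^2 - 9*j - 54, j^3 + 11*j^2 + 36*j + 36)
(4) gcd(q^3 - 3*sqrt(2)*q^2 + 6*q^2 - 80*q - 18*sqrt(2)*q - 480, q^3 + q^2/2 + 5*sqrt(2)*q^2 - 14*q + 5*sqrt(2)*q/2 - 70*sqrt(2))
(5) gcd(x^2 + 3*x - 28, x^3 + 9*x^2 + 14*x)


(1) = g - 5
(2) = gcd((v + 1)^2, (v - 2)*(v + 7)) = 1
(3) = gcd((j - 3)*(j + 3)*(j + 6), (j + 2)*(j + 3)*(j + 6)) = j^2 + 9*j + 18
(4) = q + 5*sqrt(2)
(5) = gcd((x - 4)*(x + 7), x*(x + 2)*(x + 7)) = x + 7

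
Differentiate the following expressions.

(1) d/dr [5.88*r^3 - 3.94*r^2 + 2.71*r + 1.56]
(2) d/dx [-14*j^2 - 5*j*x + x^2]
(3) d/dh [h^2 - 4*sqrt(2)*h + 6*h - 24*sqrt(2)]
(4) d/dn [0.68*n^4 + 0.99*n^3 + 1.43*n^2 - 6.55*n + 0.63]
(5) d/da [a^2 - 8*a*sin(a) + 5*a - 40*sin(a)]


(1) = 17.64*r^2 - 7.88*r + 2.71
(2) = -5*j + 2*x
(3) = 2*h - 4*sqrt(2) + 6
(4) = 2.72*n^3 + 2.97*n^2 + 2.86*n - 6.55
(5) = -8*a*cos(a) + 2*a - 8*sin(a) - 40*cos(a) + 5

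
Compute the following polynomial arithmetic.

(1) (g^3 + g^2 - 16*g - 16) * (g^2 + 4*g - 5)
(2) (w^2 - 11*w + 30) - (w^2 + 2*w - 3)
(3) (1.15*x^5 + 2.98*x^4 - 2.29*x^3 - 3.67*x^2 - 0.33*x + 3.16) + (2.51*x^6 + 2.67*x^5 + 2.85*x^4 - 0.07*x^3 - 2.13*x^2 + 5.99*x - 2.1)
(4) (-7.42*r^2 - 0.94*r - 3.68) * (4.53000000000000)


(1) = g^5 + 5*g^4 - 17*g^3 - 85*g^2 + 16*g + 80
(2) = 33 - 13*w
(3) = 2.51*x^6 + 3.82*x^5 + 5.83*x^4 - 2.36*x^3 - 5.8*x^2 + 5.66*x + 1.06
(4) = -33.6126*r^2 - 4.2582*r - 16.6704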